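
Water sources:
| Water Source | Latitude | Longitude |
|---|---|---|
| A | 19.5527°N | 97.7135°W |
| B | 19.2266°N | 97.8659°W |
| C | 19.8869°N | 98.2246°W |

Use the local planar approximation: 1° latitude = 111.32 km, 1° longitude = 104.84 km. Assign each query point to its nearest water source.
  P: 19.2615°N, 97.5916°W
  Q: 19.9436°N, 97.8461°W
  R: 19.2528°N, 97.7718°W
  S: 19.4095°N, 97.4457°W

P→B; Q→C; R→B; S→A

P at 19.2615°N, 97.5916°W:
  A: √((0.2912·111.32)² + (-0.1219·104.84)²) = √(1050.821952 + 163.328298) = 34.8447 km
  B: √((-0.0349·111.32)² + (-0.2743·104.84)²) = √(15.093753 + 827.000248) = 29.0189 km
  C: √((0.6254·111.32)² + (-0.6330·104.84)²) = √(4846.878679 + 4404.143332) = 96.1822 km
  → nearest: B (29.0189 km)
Q at 19.9436°N, 97.8461°W:
  A: √((-0.3909·111.32)² + (0.1326·104.84)²) = √(1893.554181 + 193.259598) = 45.6817 km
  B: √((-0.7170·111.32)² + (-0.0198·104.84)²) = √(6370.664094 + 4.309078) = 79.8434 km
  C: √((-0.0567·111.32)² + (-0.3785·104.84)²) = √(39.839375 + 1574.656362) = 40.1808 km
  → nearest: C (40.1808 km)
R at 19.2528°N, 97.7718°W:
  A: √((0.2999·111.32)² + (0.0583·104.84)²) = √(1114.549411 + 37.358647) = 33.9398 km
  B: √((-0.0262·111.32)² + (-0.0941·104.84)²) = √(8.506462 + 97.326985) = 10.2875 km
  C: √((0.6341·111.32)² + (-0.4528·104.84)²) = √(4982.667438 + 2253.548249) = 85.0659 km
  → nearest: B (10.2875 km)
S at 19.4095°N, 97.4457°W:
  A: √((0.1432·111.32)² + (-0.2678·104.84)²) = √(254.116246 + 788.270311) = 32.2860 km
  B: √((-0.1829·111.32)² + (-0.4202·104.84)²) = √(414.547028 + 1940.734475) = 48.5312 km
  C: √((0.4774·111.32)² + (-0.7789·104.84)²) = √(2824.302592 + 6668.335348) = 97.4302 km
  → nearest: A (32.2860 km)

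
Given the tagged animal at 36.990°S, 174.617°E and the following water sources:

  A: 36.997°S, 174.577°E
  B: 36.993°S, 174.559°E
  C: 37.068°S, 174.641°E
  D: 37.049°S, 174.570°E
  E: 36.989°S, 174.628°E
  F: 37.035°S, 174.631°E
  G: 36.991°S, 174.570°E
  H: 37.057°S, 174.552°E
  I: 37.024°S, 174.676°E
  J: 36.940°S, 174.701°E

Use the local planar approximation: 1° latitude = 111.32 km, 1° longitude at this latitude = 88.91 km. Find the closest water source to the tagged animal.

Distances from 36.990°S, 174.617°E:
A: √((-0.007·111.32)² + (-0.040·88.91)²) = √(0.60721 + 12.64798) = 3.641 km
B: √((-0.003·111.32)² + (-0.058·88.91)²) = √(0.11153 + 26.59238) = 5.168 km
C: √((-0.078·111.32)² + (0.024·88.91)²) = √(75.39379 + 4.55327) = 8.941 km
D: √((-0.059·111.32)² + (-0.047·88.91)²) = √(43.13705 + 17.46212) = 7.785 km
E: √((0.001·111.32)² + (0.011·88.91)²) = √(0.01239 + 0.95650) = 0.984 km
F: √((-0.045·111.32)² + (0.014·88.91)²) = √(25.09409 + 1.54938) = 5.162 km
G: √((-0.001·111.32)² + (-0.047·88.91)²) = √(0.01239 + 17.46212) = 4.180 km
H: √((-0.067·111.32)² + (-0.065·88.91)²) = √(55.62833 + 33.39857) = 9.435 km
I: √((-0.034·111.32)² + (0.059·88.91)²) = √(14.32532 + 27.51726) = 6.469 km
J: √((0.050·111.32)² + (0.084·88.91)²) = √(30.98036 + 55.77760) = 9.314 km
Minimum: E at 0.984 km.

E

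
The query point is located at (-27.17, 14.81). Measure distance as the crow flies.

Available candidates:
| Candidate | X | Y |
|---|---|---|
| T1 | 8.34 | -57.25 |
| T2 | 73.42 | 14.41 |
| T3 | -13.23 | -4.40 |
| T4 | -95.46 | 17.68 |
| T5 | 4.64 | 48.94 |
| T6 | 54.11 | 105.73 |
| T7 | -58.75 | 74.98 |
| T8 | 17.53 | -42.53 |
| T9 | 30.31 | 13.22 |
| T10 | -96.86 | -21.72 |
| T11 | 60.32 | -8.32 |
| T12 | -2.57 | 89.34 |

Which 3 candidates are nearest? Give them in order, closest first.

Distances from (-27.17, 14.81):
T1: 80.33
T2: 100.59
T3: 23.73
T4: 68.35
T5: 46.66
T6: 121.95
T7: 67.95
T8: 72.70
T9: 57.50
T10: 78.68
T11: 90.50
T12: 78.48
Sorted: T3 (23.73) < T5 (46.66) < T9 (57.50) < T7 (67.95) < T4 (68.35) < …

T3, T5, T9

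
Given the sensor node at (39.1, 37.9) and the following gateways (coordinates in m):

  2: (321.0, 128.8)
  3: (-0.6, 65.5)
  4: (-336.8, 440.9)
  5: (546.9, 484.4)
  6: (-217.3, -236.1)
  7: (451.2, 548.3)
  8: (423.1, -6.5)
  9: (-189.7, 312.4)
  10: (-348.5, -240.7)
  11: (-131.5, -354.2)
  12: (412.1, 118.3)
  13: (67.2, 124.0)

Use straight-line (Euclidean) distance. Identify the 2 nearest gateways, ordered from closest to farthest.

3, 13

Distances from (39.1, 37.9):
2: 296.2 m
3: 48.4 m
4: 551.1 m
5: 676.2 m
6: 375.3 m
7: 656.0 m
8: 386.6 m
9: 357.4 m
10: 477.3 m
11: 427.6 m
12: 381.6 m
13: 90.6 m
Sorted: 3 (48.4 m) < 13 (90.6 m) < 2 (296.2 m) < 9 (357.4 m) < …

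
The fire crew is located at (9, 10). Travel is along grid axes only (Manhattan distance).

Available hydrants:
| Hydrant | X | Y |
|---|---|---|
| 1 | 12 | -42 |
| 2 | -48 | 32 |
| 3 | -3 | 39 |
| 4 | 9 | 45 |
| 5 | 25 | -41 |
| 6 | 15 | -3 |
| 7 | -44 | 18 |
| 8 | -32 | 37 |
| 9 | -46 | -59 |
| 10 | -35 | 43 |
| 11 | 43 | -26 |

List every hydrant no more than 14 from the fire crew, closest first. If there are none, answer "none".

Distances from (9, 10):
1: 55
2: 79
3: 41
4: 35
5: 67
6: 19
7: 61
8: 68
9: 124
10: 77
11: 70
Threshold 14: none within range.

none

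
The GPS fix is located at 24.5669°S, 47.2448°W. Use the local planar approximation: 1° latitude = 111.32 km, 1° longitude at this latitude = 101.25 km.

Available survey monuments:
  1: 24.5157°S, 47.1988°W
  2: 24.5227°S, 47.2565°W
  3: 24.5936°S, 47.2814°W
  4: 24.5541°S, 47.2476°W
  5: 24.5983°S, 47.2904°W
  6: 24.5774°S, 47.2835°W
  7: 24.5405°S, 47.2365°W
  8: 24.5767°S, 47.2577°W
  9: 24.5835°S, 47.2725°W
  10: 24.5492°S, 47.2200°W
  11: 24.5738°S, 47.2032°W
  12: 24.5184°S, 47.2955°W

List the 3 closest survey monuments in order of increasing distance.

Distances from 24.5669°S, 47.2448°W:
1: √((0.0512·111.32)² + (0.0460·101.25)²) = √(32.485258 + 21.692306) = 7.3605 km
2: √((0.0442·111.32)² + (-0.0117·101.25)²) = √(24.209785 + 1.403336) = 5.0609 km
3: √((-0.0267·111.32)² + (-0.0366·101.25)²) = √(8.834234 + 13.732583) = 4.7505 km
4: √((0.0128·111.32)² + (-0.0028·101.25)²) = √(2.030329 + 0.080372) = 1.4528 km
5: √((-0.0314·111.32)² + (-0.0456·101.25)²) = √(12.218157 + 21.316689) = 5.7909 km
6: √((-0.0105·111.32)² + (-0.0387·101.25)²) = √(1.366234 + 15.353663) = 4.0890 km
7: √((0.0264·111.32)² + (0.0083·101.25)²) = √(8.636828 + 0.706230) = 3.0566 km
8: √((-0.0098·111.32)² + (-0.0129·101.25)²) = √(1.190141 + 1.705963) = 1.7018 km
9: √((-0.0166·111.32)² + (-0.0277·101.25)²) = √(3.414779 + 7.865921) = 3.3587 km
10: √((0.0177·111.32)² + (0.0248·101.25)²) = √(3.882334 + 6.305121) = 3.1918 km
11: √((-0.0069·111.32)² + (0.0416·101.25)²) = √(0.589990 + 17.740944) = 4.2815 km
12: √((0.0485·111.32)² + (-0.0507·101.25)²) = √(29.149417 + 26.351539) = 7.4499 km
Sorted: 4 (1.4528 km) < 8 (1.7018 km) < 7 (3.0566 km) < 10 (3.1918 km) < 9 (3.3587 km) < …

4, 8, 7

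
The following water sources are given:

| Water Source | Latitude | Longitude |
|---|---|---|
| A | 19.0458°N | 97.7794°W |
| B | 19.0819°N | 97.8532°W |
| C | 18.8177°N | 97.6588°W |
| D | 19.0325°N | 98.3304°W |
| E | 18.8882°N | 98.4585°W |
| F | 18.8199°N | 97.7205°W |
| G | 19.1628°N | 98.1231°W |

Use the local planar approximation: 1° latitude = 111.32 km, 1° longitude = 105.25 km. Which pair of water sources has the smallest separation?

C and F

Pairwise distances:
A–B: 8.7454 km
A–C: 28.3879 km
A–D: 58.0116 km
A–E: 73.5969 km
A–F: 25.9000 km
A–G: 38.4477 km
B–C: 35.8278 km
B–D: 50.5255 km
B–E: 67.2580 km
B–F: 32.3375 km
B–G: 29.8003 km
C–D: 74.6208 km
C–E: 84.5335 km
C–F: 6.4985 km
C–G: 62.1600 km
D–E: 20.9717 km
D–F: 68.4158 km
D–G: 26.1999 km
E–F: 78.0457 km
E–G: 46.6967 km
F–G: 57.0316 km
Closest pair: C–F at 6.4985 km.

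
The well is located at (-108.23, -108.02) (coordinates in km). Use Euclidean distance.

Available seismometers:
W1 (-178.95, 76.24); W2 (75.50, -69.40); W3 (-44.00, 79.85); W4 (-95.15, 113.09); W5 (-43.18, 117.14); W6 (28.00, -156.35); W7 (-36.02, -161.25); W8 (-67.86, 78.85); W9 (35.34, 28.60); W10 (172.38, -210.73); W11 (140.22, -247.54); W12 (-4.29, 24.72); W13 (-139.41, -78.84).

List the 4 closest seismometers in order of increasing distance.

Distances from (-108.23, -108.02):
W1: 197.37 km
W2: 187.75 km
W3: 198.55 km
W4: 221.50 km
W5: 234.37 km
W6: 144.55 km
W7: 89.71 km
W8: 191.18 km
W9: 198.19 km
W10: 298.82 km
W11: 284.94 km
W12: 168.59 km
W13: 42.70 km
Sorted: W13 (42.70 km) < W7 (89.71 km) < W6 (144.55 km) < W12 (168.59 km) < W2 (187.75 km) < W8 (191.18 km) < …

W13, W7, W6, W12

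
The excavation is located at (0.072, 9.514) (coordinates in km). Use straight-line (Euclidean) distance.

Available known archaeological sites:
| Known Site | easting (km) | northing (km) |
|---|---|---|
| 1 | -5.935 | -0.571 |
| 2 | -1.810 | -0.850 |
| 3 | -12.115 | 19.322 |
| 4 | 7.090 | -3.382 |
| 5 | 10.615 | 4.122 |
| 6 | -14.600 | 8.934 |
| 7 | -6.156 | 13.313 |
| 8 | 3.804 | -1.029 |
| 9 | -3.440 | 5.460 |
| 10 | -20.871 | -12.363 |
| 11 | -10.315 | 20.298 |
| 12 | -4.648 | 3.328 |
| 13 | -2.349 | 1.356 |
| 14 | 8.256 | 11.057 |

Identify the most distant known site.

10

Distances from (0.072, 9.514):
1: 11.738 km
2: 10.533 km
3: 15.644 km
4: 14.682 km
5: 11.842 km
6: 14.683 km
7: 7.295 km
8: 11.184 km
9: 5.364 km
10: 30.286 km
11: 14.973 km
12: 7.781 km
13: 8.510 km
14: 8.328 km
Maximum: 10 at 30.286 km.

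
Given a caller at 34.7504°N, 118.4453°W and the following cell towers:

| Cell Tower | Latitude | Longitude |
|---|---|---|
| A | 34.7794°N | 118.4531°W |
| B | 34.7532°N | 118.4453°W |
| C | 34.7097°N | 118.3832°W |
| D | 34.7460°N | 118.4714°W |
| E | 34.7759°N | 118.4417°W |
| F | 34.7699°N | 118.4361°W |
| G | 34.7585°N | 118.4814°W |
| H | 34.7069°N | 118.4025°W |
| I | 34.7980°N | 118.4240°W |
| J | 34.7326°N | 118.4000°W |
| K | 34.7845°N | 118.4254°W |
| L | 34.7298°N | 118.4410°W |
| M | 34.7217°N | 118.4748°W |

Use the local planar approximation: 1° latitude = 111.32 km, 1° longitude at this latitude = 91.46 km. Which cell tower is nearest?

Distances from 34.7504°N, 118.4453°W:
A: √((0.0290·111.32)² + (-0.0078·91.46)²) = √(10.421792 + 0.508922) = 3.3062 km
B: √((0.0028·111.32)² + (0.0000·91.46)²) = √(0.097154 + 0.000000) = 0.3117 km
C: √((-0.0407·111.32)² + (0.0621·91.46)²) = √(20.527460 + 32.258606) = 7.2654 km
D: √((-0.0044·111.32)² + (-0.0261·91.46)²) = √(0.239912 + 5.698275) = 2.4368 km
E: √((0.0255·111.32)² + (0.0036·91.46)²) = √(8.057991 + 0.108410) = 2.8577 km
F: √((0.0195·111.32)² + (0.0092·91.46)²) = √(4.712112 + 0.708008) = 2.3281 km
G: √((0.0081·111.32)² + (-0.0361·91.46)²) = √(0.813048 + 10.901263) = 3.4226 km
H: √((-0.0435·111.32)² + (0.0428·91.46)²) = √(23.449031 + 15.323216) = 6.2267 km
I: √((0.0476·111.32)² + (0.0213·91.46)²) = √(28.077621 + 3.795086) = 5.6456 km
J: √((-0.0178·111.32)² + (0.0453·91.46)²) = √(3.926326 + 17.165592) = 4.5926 km
K: √((0.0341·111.32)² + (0.0199·91.46)²) = √(14.409707 + 3.312597) = 4.2098 km
L: √((-0.0206·111.32)² + (0.0043·91.46)²) = √(5.258730 + 0.154668) = 2.3267 km
M: √((-0.0287·111.32)² + (-0.0295·91.46)²) = √(10.207284 + 7.279582) = 4.1817 km
Minimum: B at 0.3117 km.

B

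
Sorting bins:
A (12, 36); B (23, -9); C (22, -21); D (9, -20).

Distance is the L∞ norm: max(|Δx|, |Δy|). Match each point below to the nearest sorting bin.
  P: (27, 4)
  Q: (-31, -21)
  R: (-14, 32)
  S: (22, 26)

P at (27, 4):
  A: 32
  B: 13
  C: 25
  D: 24
  → nearest: B (13)
Q at (-31, -21):
  A: 57
  B: 54
  C: 53
  D: 40
  → nearest: D (40)
R at (-14, 32):
  A: 26
  B: 41
  C: 53
  D: 52
  → nearest: A (26)
S at (22, 26):
  A: 10
  B: 35
  C: 47
  D: 46
  → nearest: A (10)

P→B; Q→D; R→A; S→A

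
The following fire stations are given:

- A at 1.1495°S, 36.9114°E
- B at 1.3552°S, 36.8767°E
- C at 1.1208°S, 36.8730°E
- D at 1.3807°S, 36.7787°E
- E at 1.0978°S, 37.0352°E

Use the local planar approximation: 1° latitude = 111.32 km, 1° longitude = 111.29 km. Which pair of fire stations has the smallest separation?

A and C

Pairwise distances:
A–B: 23.2219 km
A–C: 5.3358 km
A–D: 29.6733 km
A–E: 14.9314 km
B–C: 26.0967 km
B–D: 11.2698 km
B–E: 33.6480 km
C–D: 30.7766 km
C–E: 18.2319 km
D–E: 42.5046 km
Closest pair: A–C at 5.3358 km.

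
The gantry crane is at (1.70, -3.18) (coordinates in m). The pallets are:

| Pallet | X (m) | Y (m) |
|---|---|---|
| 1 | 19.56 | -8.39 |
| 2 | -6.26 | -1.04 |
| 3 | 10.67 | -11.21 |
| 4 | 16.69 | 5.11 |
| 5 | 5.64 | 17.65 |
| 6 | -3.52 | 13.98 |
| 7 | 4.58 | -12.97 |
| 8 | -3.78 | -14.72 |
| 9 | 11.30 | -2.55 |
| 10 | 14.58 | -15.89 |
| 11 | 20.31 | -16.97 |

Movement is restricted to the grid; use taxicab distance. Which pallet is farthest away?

Distances from (1.70, -3.18):
1: 23.07 m
2: 10.10 m
3: 17.00 m
4: 23.28 m
5: 24.77 m
6: 22.38 m
7: 12.67 m
8: 17.02 m
9: 10.23 m
10: 25.59 m
11: 32.40 m
Maximum: 11 at 32.40 m.

11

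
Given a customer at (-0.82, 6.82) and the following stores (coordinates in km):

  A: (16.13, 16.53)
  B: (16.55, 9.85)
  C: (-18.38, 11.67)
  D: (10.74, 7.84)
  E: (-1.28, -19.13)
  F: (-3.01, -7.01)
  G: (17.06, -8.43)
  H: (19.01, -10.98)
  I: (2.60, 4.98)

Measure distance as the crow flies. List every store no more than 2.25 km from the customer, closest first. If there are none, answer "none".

none

Distances from (-0.82, 6.82):
A: 19.53 km
B: 17.63 km
C: 18.22 km
D: 11.60 km
E: 25.95 km
F: 14.00 km
G: 23.50 km
H: 26.65 km
I: 3.88 km
Threshold 2.25 km: none within range.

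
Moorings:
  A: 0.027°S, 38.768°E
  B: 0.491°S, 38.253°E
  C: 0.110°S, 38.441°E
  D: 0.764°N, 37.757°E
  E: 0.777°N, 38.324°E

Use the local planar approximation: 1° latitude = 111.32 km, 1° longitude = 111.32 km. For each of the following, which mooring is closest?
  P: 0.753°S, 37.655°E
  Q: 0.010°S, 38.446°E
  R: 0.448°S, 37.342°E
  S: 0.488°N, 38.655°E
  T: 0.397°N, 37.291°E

P→B; Q→C; R→B; S→E; T→D

P at 0.753°S, 37.655°E:
  A: √((0.726·111.32)² + (1.113·111.32)²) = √(6531.60085 + 15351.00185) = 147.928 km
  B: √((0.262·111.32)² + (0.598·111.32)²) = √(850.64622 + 4431.47969) = 72.678 km
  C: √((0.643·111.32)² + (0.786·111.32)²) = √(5123.51888 + 7655.81601) = 113.046 km
  D: √((1.517·111.32)² + (0.102·111.32)²) = √(28517.90099 + 128.92785) = 169.254 km
  E: √((1.530·111.32)² + (0.669·111.32)²) = √(29008.76614 + 5546.23964) = 185.890 km
  → nearest: B (72.678 km)
Q at 0.010°S, 38.446°E:
  A: √((-0.017·111.32)² + (0.322·111.32)²) = √(3.58133 + 1284.86689) = 35.895 km
  B: √((-0.481·111.32)² + (-0.193·111.32)²) = √(2867.05846 + 461.59491) = 57.694 km
  C: √((-0.100·111.32)² + (-0.005·111.32)²) = √(123.92142 + 0.30980) = 11.146 km
  D: √((0.774·111.32)² + (-0.689·111.32)²) = √(7423.83510 + 5882.81023) = 115.354 km
  E: √((0.787·111.32)² + (-0.122·111.32)²) = √(7675.30885 + 184.44465) = 88.655 km
  → nearest: C (11.146 km)
R at 0.448°S, 37.342°E:
  A: √((0.421·111.32)² + (1.426·111.32)²) = √(2196.39571 + 25199.12416) = 165.516 km
  B: √((-0.043·111.32)² + (0.911·111.32)²) = √(22.91307 + 10284.49921) = 101.525 km
  C: √((0.338·111.32)² + (1.099·111.32)²) = √(1415.72792 + 14967.24198) = 127.996 km
  D: √((1.212·111.32)² + (0.415·111.32)²) = √(18203.36323 + 2134.23672) = 142.610 km
  E: √((1.225·111.32)² + (0.982·111.32)²) = √(18595.95869 + 11950.04033) = 174.774 km
  → nearest: B (101.525 km)
S at 0.488°N, 38.655°E:
  A: √((-0.515·111.32)² + (0.113·111.32)²) = √(3286.70597 + 158.23527) = 58.694 km
  B: √((-0.979·111.32)² + (-0.402·111.32)²) = √(11877.13735 + 2002.61978) = 117.812 km
  C: √((-0.598·111.32)² + (-0.214·111.32)²) = √(4431.47969 + 567.51055) = 70.704 km
  D: √((0.276·111.32)² + (-0.898·111.32)²) = √(943.98384 + 9993.07320) = 104.580 km
  E: √((0.289·111.32)² + (-0.331·111.32)²) = √(1035.00413 + 1357.69551) = 48.915 km
  → nearest: E (48.915 km)
T at 0.397°N, 37.291°E:
  A: √((-0.424·111.32)² + (1.477·111.32)²) = √(2227.80979 + 27033.81802) = 171.060 km
  B: √((-0.888·111.32)² + (0.962·111.32)²) = √(9771.74954 + 11468.23383) = 145.739 km
  C: √((-0.507·111.32)² + (1.150·111.32)²) = √(3185.38781 + 16388.60832) = 139.907 km
  D: √((0.367·111.32)² + (0.466·111.32)²) = √(1669.08527 + 2691.02808) = 66.031 km
  E: √((0.380·111.32)² + (1.033·111.32)²) = √(1789.42536 + 13223.51884) = 122.527 km
  → nearest: D (66.031 km)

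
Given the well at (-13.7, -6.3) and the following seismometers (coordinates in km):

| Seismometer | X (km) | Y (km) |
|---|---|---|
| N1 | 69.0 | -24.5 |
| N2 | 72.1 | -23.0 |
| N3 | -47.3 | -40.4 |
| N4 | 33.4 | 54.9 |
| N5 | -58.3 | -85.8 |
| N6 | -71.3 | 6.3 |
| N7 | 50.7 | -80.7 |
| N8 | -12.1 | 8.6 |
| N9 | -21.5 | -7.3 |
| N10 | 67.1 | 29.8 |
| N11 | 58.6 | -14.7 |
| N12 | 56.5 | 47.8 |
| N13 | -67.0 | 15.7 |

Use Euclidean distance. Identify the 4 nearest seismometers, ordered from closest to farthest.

Distances from (-13.7, -6.3):
N1: 84.7 km
N2: 87.4 km
N3: 47.9 km
N4: 77.2 km
N5: 91.2 km
N6: 59.0 km
N7: 98.4 km
N8: 15.0 km
N9: 7.9 km
N10: 88.5 km
N11: 72.8 km
N12: 88.6 km
N13: 57.7 km
Sorted: N9 (7.9 km) < N8 (15.0 km) < N3 (47.9 km) < N13 (57.7 km) < N6 (59.0 km) < N11 (72.8 km) < …

N9, N8, N3, N13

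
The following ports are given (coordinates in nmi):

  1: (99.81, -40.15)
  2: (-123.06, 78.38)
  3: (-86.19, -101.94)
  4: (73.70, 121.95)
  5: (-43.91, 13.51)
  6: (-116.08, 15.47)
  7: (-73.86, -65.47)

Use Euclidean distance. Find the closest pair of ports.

Pairwise distances:
3–7: 38.50 nmi
2–6: 63.30 nmi
5–6: 72.20 nmi
5–7: 84.47 nmi
6–7: 91.29 nmi
2–5: 102.34 nmi
3–6: 121.15 nmi
3–5: 122.95 nmi
2–7: 152.03 nmi
1–5: 153.41 nmi
4–5: 159.97 nmi
1–4: 164.19 nmi
1–7: 175.51 nmi
2–3: 184.05 nmi
1–3: 195.99 nmi
2–4: 201.53 nmi
4–6: 217.61 nmi
1–6: 222.94 nmi
4–7: 238.54 nmi
1–2: 252.43 nmi
3–4: 275.12 nmi
Closest pair: 3–7 at 38.50 nmi.

3 and 7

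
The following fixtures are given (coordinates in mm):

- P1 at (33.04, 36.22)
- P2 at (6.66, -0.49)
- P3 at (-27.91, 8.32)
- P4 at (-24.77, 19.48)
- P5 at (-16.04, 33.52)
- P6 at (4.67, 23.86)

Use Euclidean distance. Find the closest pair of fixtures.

P3 and P4

Pairwise distances:
P1–P2: 45.21 mm
P1–P3: 67.03 mm
P1–P4: 60.18 mm
P1–P5: 49.15 mm
P1–P6: 30.95 mm
P2–P3: 35.67 mm
P2–P4: 37.24 mm
P2–P5: 40.89 mm
P2–P6: 24.43 mm
P3–P4: 11.59 mm
P3–P5: 27.86 mm
P3–P6: 36.10 mm
P4–P5: 16.53 mm
P4–P6: 29.76 mm
P5–P6: 22.85 mm
Closest pair: P3–P4 at 11.59 mm.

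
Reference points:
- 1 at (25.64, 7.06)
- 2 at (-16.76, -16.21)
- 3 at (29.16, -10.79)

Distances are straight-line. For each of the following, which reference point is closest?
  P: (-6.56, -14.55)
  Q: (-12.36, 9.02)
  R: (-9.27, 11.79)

P at (-6.56, -14.55):
  1: √((32.20)² + (21.61)²) = √(1036.8400 + 466.9921) = 38.78
  2: √((-10.20)² + (-1.66)²) = √(104.0400 + 2.7556) = 10.33
  3: √((35.72)² + (3.76)²) = √(1275.9184 + 14.1376) = 35.92
  → nearest: 2 (10.33)
Q at (-12.36, 9.02):
  1: √((38.00)² + (-1.96)²) = √(1444.0000 + 3.8416) = 38.05
  2: √((-4.40)² + (-25.23)²) = √(19.3600 + 636.5529) = 25.61
  3: √((41.52)² + (-19.81)²) = √(1723.9104 + 392.4361) = 46.00
  → nearest: 2 (25.61)
R at (-9.27, 11.79):
  1: √((34.91)² + (-4.73)²) = √(1218.7081 + 22.3729) = 35.23
  2: √((-7.49)² + (-28.00)²) = √(56.1001 + 784.0000) = 28.98
  3: √((38.43)² + (-22.58)²) = √(1476.8649 + 509.8564) = 44.57
  → nearest: 2 (28.98)

P→2; Q→2; R→2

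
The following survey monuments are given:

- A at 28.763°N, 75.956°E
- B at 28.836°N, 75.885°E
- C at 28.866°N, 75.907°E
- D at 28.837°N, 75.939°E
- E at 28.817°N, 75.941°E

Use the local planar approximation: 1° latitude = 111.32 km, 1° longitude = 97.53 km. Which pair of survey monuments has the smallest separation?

D and E

Pairwise distances:
A–B: 10.677 km
A–C: 12.422 km
A–D: 8.403 km
A–E: 6.187 km
B–C: 3.969 km
B–D: 5.268 km
B–E: 5.857 km
C–D: 4.490 km
C–E: 6.384 km
D–E: 2.235 km
Closest pair: D–E at 2.235 km.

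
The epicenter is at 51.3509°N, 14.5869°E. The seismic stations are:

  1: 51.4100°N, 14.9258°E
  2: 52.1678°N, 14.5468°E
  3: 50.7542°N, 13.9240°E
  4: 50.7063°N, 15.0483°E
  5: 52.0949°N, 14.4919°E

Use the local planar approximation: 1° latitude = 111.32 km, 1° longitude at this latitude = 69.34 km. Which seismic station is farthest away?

Distances from 51.3509°N, 14.5869°E:
1: 24.4029 km
2: 90.9798 km
3: 80.7778 km
4: 78.5661 km
5: 83.0836 km
Maximum: 2 at 90.9798 km.

2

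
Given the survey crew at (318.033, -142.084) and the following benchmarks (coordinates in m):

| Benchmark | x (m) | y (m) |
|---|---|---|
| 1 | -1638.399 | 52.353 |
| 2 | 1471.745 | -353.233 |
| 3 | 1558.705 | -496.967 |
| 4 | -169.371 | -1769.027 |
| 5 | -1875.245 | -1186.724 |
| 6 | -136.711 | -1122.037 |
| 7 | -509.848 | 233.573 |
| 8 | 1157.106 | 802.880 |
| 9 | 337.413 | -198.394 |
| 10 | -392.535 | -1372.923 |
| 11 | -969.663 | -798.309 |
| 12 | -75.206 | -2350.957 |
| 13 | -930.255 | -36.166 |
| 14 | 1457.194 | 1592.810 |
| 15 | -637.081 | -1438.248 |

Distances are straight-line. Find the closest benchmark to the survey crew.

Distances from (318.033, -142.084):
1: 1966.070 m
2: 1172.875 m
3: 1290.430 m
4: 1698.383 m
5: 2429.350 m
6: 1080.324 m
7: 909.123 m
8: 1263.725 m
9: 59.552 m
10: 1421.222 m
11: 1445.265 m
12: 2243.604 m
13: 1252.774 m
14: 2075.463 m
15: 1610.057 m
Minimum: 9 at 59.552 m.

9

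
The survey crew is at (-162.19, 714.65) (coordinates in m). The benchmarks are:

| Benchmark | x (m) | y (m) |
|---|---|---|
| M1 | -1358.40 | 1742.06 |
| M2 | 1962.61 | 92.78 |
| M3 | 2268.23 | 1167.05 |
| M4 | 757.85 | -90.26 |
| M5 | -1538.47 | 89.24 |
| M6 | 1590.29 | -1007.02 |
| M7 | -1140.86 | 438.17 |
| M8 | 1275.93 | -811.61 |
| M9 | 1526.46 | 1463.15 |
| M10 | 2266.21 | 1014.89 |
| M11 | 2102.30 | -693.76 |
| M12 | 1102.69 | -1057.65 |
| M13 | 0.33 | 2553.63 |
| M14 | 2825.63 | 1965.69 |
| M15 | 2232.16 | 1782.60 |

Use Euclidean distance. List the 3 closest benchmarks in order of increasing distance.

Distances from (-162.19, 714.65):
M1: √((-1196.21)² + (1027.41)²) = √(1430918.3641 + 1055571.3081) = 1576.86 m
M2: √((2124.80)² + (-621.87)²) = √(4514775.0400 + 386722.2969) = 2213.93 m
M3: √((2430.42)² + (452.40)²) = √(5906941.3764 + 204665.7600) = 2472.17 m
M4: √((920.04)² + (-804.91)²) = √(846473.6016 + 647880.1081) = 1222.44 m
M5: √((-1376.28)² + (-625.41)²) = √(1894146.6384 + 391137.6681) = 1511.72 m
M6: √((1752.48)² + (-1721.67)²) = √(3071186.1504 + 2964147.5889) = 2456.69 m
M7: √((-978.67)² + (-276.48)²) = √(957794.9689 + 76441.1904) = 1016.97 m
M8: √((1438.12)² + (-1526.26)²) = √(2068189.1344 + 2329469.5876) = 2097.06 m
M9: √((1688.65)² + (748.50)²) = √(2851538.8225 + 560252.2500) = 1847.10 m
M10: √((2428.40)² + (300.24)²) = √(5897126.5600 + 90144.0576) = 2446.89 m
M11: √((2264.49)² + (-1408.41)²) = √(5127914.9601 + 1983618.7281) = 2666.75 m
M12: √((1264.88)² + (-1772.30)²) = √(1599921.4144 + 3141047.2900) = 2177.38 m
M13: √((162.52)² + (1838.98)²) = √(26412.7504 + 3381847.4404) = 1846.15 m
M14: √((2987.82)² + (1251.04)²) = √(8927068.3524 + 1565101.0816) = 3239.16 m
M15: √((2394.35)² + (1067.95)²) = √(5732911.9225 + 1140517.2025) = 2621.72 m
Sorted: M7 (1016.97 m) < M4 (1222.44 m) < M5 (1511.72 m) < M1 (1576.86 m) < M13 (1846.15 m) < …

M7, M4, M5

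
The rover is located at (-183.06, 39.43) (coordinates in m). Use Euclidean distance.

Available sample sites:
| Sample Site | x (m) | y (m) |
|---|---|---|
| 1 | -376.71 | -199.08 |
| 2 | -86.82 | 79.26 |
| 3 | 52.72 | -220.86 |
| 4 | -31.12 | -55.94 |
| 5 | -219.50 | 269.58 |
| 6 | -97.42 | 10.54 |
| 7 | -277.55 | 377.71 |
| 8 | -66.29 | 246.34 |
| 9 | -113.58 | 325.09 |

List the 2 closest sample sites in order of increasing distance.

6, 2

Distances from (-183.06, 39.43):
1: √((-193.65)² + (-238.51)²) = √(37500.3225 + 56887.0201) = 307.23 m
2: √((96.24)² + (39.83)²) = √(9262.1376 + 1586.4289) = 104.16 m
3: √((235.78)² + (-260.29)²) = √(55592.2084 + 67750.8841) = 351.20 m
4: √((151.94)² + (-95.37)²) = √(23085.7636 + 9095.4369) = 179.39 m
5: √((-36.44)² + (230.15)²) = √(1327.8736 + 52969.0225) = 233.02 m
6: √((85.64)² + (-28.89)²) = √(7334.2096 + 834.6321) = 90.38 m
7: √((-94.49)² + (338.28)²) = √(8928.3601 + 114433.3584) = 351.23 m
8: √((116.77)² + (206.91)²) = √(13635.2329 + 42811.7481) = 237.59 m
9: √((69.48)² + (285.66)²) = √(4827.4704 + 81601.6356) = 293.99 m
Sorted: 6 (90.38 m) < 2 (104.16 m) < 4 (179.39 m) < 5 (233.02 m) < …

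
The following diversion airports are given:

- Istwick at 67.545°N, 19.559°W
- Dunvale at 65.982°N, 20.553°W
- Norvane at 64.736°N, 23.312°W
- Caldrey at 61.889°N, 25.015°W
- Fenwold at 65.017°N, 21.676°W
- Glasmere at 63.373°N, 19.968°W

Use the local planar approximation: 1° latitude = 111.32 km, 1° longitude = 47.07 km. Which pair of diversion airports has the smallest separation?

Norvane and Fenwold

Pairwise distances:
Norvane–Fenwold: 83.117 km
Dunvale–Fenwold: 119.725 km
Istwick–Dunvale: 180.174 km
Dunvale–Norvane: 190.011 km
Fenwold–Glasmere: 199.890 km
Norvane–Glasmere: 218.626 km
Caldrey–Glasmere: 289.355 km
Dunvale–Glasmere: 291.736 km
Istwick–Fenwold: 298.538 km
Norvane–Caldrey: 326.908 km
Istwick–Norvane: 359.147 km
Caldrey–Fenwold: 382.035 km
Istwick–Glasmere: 464.826 km
Dunvale–Caldrey: 501.709 km
Istwick–Caldrey: 679.987 km
Closest pair: Norvane–Fenwold at 83.117 km.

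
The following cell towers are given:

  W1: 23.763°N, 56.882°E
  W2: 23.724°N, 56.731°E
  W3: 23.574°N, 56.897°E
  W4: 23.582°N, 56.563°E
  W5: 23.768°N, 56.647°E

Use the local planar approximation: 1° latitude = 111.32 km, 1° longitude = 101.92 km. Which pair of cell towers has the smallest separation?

Pairwise distances:
W1–W2: 15.991 km
W1–W3: 21.095 km
W1–W4: 38.250 km
W1–W5: 23.958 km
W2–W3: 23.771 km
W2–W4: 23.304 km
W2–W5: 9.863 km
W3–W4: 34.053 km
W3–W5: 33.401 km
W4–W5: 22.406 km
Closest pair: W2–W5 at 9.863 km.

W2 and W5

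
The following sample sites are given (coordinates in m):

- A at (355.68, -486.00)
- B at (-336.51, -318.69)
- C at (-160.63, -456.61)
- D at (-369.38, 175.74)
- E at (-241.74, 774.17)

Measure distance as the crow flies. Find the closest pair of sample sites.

B and C

Pairwise distances:
A–B: √((-692.19)² + (167.31)²) = √(479126.9961 + 27992.6361) = 712.12 m
A–C: √((-516.31)² + (29.39)²) = √(266576.0161 + 863.7721) = 517.15 m
A–D: √((-725.06)² + (661.74)²) = √(525712.0036 + 437899.8276) = 981.64 m
A–E: √((-597.42)² + (1260.17)²) = √(356910.6564 + 1588028.4289) = 1394.61 m
B–C: √((175.88)² + (-137.92)²) = √(30933.7744 + 19021.9264) = 223.51 m
B–D: √((-32.87)² + (494.43)²) = √(1080.4369 + 244461.0249) = 495.52 m
B–E: √((94.77)² + (1092.86)²) = √(8981.3529 + 1194342.9796) = 1096.96 m
C–D: √((-208.75)² + (632.35)²) = √(43576.5625 + 399866.5225) = 665.92 m
C–E: √((-81.11)² + (1230.78)²) = √(6578.8321 + 1514819.4084) = 1233.45 m
D–E: √((127.64)² + (598.43)²) = √(16291.9696 + 358118.4649) = 611.89 m
Closest pair: B–C at 223.51 m.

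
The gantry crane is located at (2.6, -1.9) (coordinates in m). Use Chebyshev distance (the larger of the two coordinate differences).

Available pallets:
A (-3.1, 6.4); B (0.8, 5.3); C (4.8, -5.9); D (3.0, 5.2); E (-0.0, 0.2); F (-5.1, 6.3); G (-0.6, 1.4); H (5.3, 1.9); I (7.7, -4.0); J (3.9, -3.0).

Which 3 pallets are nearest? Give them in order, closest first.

J, E, G

Distances from (2.6, -1.9):
A: max(|-5.7|, |8.3|) = 8.3 m
B: max(|-1.8|, |7.2|) = 7.2 m
C: max(|2.2|, |-4.0|) = 4.0 m
D: max(|0.4|, |7.1|) = 7.1 m
E: max(|-2.6|, |2.1|) = 2.6 m
F: max(|-7.7|, |8.2|) = 8.2 m
G: max(|-3.2|, |3.3|) = 3.3 m
H: max(|2.7|, |3.8|) = 3.8 m
I: max(|5.1|, |-2.1|) = 5.1 m
J: max(|1.3|, |-1.1|) = 1.3 m
Sorted: J (1.3 m) < E (2.6 m) < G (3.3 m) < H (3.8 m) < C (4.0 m) < …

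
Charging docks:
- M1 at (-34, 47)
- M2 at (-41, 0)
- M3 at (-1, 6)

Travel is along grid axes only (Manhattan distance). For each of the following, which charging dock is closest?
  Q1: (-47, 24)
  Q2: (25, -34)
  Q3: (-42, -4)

Q1 at (-47, 24):
  M1: |13| + |23| = 13 + 23 = 36
  M2: |6| + |-24| = 6 + 24 = 30
  M3: |46| + |-18| = 46 + 18 = 64
  → nearest: M2 (30)
Q2 at (25, -34):
  M1: |-59| + |81| = 59 + 81 = 140
  M2: |-66| + |34| = 66 + 34 = 100
  M3: |-26| + |40| = 26 + 40 = 66
  → nearest: M3 (66)
Q3 at (-42, -4):
  M1: |8| + |51| = 8 + 51 = 59
  M2: |1| + |4| = 1 + 4 = 5
  M3: |41| + |10| = 41 + 10 = 51
  → nearest: M2 (5)

Q1→M2; Q2→M3; Q3→M2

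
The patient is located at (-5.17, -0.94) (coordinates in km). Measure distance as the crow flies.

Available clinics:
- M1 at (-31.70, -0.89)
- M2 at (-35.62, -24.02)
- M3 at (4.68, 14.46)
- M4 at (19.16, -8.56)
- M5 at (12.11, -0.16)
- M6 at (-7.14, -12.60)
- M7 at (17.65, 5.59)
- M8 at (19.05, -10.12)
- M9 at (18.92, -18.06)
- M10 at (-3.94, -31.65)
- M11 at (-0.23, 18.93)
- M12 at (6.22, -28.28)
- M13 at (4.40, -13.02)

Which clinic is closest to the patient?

M6

Distances from (-5.17, -0.94):
M1: 26.53 km
M2: 38.21 km
M3: 18.28 km
M4: 25.50 km
M5: 17.30 km
M6: 11.83 km
M7: 23.74 km
M8: 25.90 km
M9: 29.55 km
M10: 30.73 km
M11: 20.47 km
M12: 29.62 km
M13: 15.41 km
Minimum: M6 at 11.83 km.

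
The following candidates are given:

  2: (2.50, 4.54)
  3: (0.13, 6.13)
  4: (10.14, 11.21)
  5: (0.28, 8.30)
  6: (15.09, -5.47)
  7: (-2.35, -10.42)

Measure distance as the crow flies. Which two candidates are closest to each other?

3 and 5

Pairwise distances:
2–3: 2.85
2–4: 10.14
2–5: 4.37
2–6: 16.08
2–7: 15.73
3–4: 11.23
3–5: 2.18
3–6: 18.93
3–7: 16.73
4–5: 10.28
4–6: 17.40
4–7: 24.98
5–6: 20.22
5–7: 18.90
6–7: 18.13
Closest pair: 3–5 at 2.18.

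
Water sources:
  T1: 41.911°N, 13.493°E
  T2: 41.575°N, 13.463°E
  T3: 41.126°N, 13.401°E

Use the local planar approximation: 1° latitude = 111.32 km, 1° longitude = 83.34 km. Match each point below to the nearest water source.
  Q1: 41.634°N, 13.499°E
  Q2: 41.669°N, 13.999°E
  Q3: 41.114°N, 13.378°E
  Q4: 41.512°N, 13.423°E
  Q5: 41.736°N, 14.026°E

Q1 at 41.634°N, 13.499°E:
  T1: √((0.277·111.32)² + (-0.006·83.34)²) = √(950.83669 + 0.25004) = 30.840 km
  T2: √((-0.059·111.32)² + (-0.036·83.34)²) = √(43.13705 + 9.00144) = 7.221 km
  T3: √((-0.508·111.32)² + (-0.098·83.34)²) = √(3197.96584 + 66.70512) = 57.137 km
  → nearest: T2 (7.221 km)
Q2 at 41.669°N, 13.999°E:
  T1: √((0.242·111.32)² + (-0.506·83.34)²) = √(725.73343 + 1778.31227) = 50.040 km
  T2: √((-0.094·111.32)² + (-0.536·83.34)²) = √(109.49697 + 1995.43034) = 45.879 km
  T3: √((-0.543·111.32)² + (-0.598·83.34)²) = √(3653.81079 + 2483.75846) = 78.343 km
  → nearest: T2 (45.879 km)
Q3 at 41.114°N, 13.378°E:
  T1: √((0.797·111.32)² + (0.115·83.34)²) = √(7871.60038 + 91.85497) = 89.238 km
  T2: √((0.461·111.32)² + (0.085·83.34)²) = √(2633.59049 + 50.18164) = 51.805 km
  T3: √((0.012·111.32)² + (0.023·83.34)²) = √(1.78447 + 3.67420) = 2.336 km
  → nearest: T3 (2.336 km)
Q4 at 41.512°N, 13.423°E:
  T1: √((0.399·111.32)² + (0.070·83.34)²) = √(1972.84146 + 34.03322) = 44.798 km
  T2: √((0.063·111.32)² + (0.040·83.34)²) = √(49.18441 + 11.11289) = 7.765 km
  T3: √((-0.386·111.32)² + (-0.022·83.34)²) = √(1846.37965 + 3.36165) = 43.009 km
  → nearest: T2 (7.765 km)
Q5 at 41.736°N, 14.026°E:
  T1: √((0.175·111.32)² + (-0.533·83.34)²) = √(379.50936 + 1973.15594) = 48.504 km
  T2: √((-0.161·111.32)² + (-0.563·83.34)²) = √(321.21672 + 2201.52581) = 50.227 km
  T3: √((-0.610·111.32)² + (-0.625·83.34)²) = √(4611.11619 + 2713.10766) = 85.582 km
  → nearest: T1 (48.504 km)

Q1→T2; Q2→T2; Q3→T3; Q4→T2; Q5→T1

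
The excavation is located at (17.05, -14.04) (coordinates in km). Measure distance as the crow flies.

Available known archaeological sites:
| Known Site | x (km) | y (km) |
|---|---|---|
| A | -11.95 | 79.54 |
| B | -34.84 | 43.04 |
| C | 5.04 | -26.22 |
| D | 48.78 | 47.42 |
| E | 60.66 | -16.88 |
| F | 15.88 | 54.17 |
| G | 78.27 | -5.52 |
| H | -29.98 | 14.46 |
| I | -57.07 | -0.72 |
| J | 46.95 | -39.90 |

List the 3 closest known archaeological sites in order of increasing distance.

C, J, E

Distances from (17.05, -14.04):
A: 97.97 km
B: 77.14 km
C: 17.11 km
D: 69.17 km
E: 43.70 km
F: 68.22 km
G: 61.81 km
H: 54.99 km
I: 75.31 km
J: 39.53 km
Sorted: C (17.11 km) < J (39.53 km) < E (43.70 km) < H (54.99 km) < G (61.81 km) < …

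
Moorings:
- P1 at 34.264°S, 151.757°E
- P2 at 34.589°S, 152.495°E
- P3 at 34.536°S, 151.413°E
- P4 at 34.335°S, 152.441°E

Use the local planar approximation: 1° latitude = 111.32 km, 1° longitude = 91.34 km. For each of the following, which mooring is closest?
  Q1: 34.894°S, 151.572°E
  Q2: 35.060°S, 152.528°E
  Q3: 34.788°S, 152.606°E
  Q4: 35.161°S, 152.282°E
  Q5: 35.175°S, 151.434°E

Q1→P3; Q2→P2; Q3→P2; Q4→P2; Q5→P3

Q1 at 34.894°S, 151.572°E:
  P1: 72.139 km
  P2: 90.887 km
  P3: 42.416 km
  P4: 100.859 km
  → nearest: P3 (42.416 km)
Q2 at 35.060°S, 152.528°E:
  P1: 113.187 km
  P2: 52.518 km
  P3: 117.366 km
  P4: 81.097 km
  → nearest: P2 (52.518 km)
Q3 at 34.788°S, 152.606°E:
  P1: 97.037 km
  P2: 24.363 km
  P3: 112.522 km
  P4: 52.632 km
  → nearest: P2 (24.363 km)
Q4 at 35.161°S, 152.282°E:
  P1: 110.772 km
  P2: 66.581 km
  P3: 105.551 km
  P4: 93.090 km
  → nearest: P2 (66.581 km)
Q5 at 35.175°S, 151.434°E:
  P1: 105.617 km
  P2: 116.822 km
  P3: 71.159 km
  P4: 131.164 km
  → nearest: P3 (71.159 km)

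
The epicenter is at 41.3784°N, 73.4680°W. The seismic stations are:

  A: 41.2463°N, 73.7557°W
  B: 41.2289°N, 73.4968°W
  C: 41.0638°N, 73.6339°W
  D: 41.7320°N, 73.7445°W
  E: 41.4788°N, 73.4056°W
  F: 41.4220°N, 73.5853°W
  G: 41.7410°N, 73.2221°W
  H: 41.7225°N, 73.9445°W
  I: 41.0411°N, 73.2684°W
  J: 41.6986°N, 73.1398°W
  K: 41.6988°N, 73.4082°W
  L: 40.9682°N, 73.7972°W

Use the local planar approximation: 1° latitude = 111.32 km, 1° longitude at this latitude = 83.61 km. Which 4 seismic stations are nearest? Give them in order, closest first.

Distances from 41.3784°N, 73.4680°W:
A: 28.1935 km
B: 16.8156 km
C: 37.6682 km
D: 45.6495 km
E: 12.3343 km
F: 10.9427 km
G: 45.2991 km
H: 55.2678 km
I: 41.0899 km
J: 44.9838 km
K: 36.0157 km
L: 53.3174 km
Sorted: F (10.9427 km) < E (12.3343 km) < B (16.8156 km) < A (28.1935 km) < K (36.0157 km) < C (37.6682 km) < …

F, E, B, A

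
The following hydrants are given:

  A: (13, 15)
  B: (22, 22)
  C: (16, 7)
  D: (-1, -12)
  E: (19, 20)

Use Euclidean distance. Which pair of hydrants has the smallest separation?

Pairwise distances:
A–B: √((9)² + (7)²) = √(81.000 + 49.000) = 11.4
A–C: √((3)² + (-8)²) = √(9.000 + 64.000) = 8.5
A–D: √((-14)² + (-27)²) = √(196.000 + 729.000) = 30.4
A–E: √((6)² + (5)²) = √(36.000 + 25.000) = 7.8
B–C: √((-6)² + (-15)²) = √(36.000 + 225.000) = 16.2
B–D: √((-23)² + (-34)²) = √(529.000 + 1156.000) = 41.0
B–E: √((-3)² + (-2)²) = √(9.000 + 4.000) = 3.6
C–D: √((-17)² + (-19)²) = √(289.000 + 361.000) = 25.5
C–E: √((3)² + (13)²) = √(9.000 + 169.000) = 13.3
D–E: √((20)² + (32)²) = √(400.000 + 1024.000) = 37.7
Closest pair: B–E at 3.6.

B and E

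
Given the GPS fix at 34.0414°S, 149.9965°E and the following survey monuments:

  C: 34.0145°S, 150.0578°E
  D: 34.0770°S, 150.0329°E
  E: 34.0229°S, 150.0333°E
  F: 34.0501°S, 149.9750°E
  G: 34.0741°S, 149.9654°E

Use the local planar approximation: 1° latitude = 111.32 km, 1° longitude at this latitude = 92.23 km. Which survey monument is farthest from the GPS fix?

C

Distances from 34.0414°S, 149.9965°E:
C: √((0.0269·111.32)² + (0.0613·92.23)²) = √(8.967078 + 31.964312) = 6.3978 km
D: √((-0.0356·111.32)² + (0.0364·92.23)²) = √(15.705306 + 11.270604) = 5.1938 km
E: √((0.0185·111.32)² + (0.0368·92.23)²) = √(4.241211 + 11.519670) = 3.9700 km
F: √((-0.0087·111.32)² + (-0.0215·92.23)²) = √(0.937961 + 3.932071) = 2.2068 km
G: √((-0.0327·111.32)² + (-0.0311·92.23)²) = √(13.250794 + 8.227449) = 4.6345 km
Maximum: C at 6.3978 km.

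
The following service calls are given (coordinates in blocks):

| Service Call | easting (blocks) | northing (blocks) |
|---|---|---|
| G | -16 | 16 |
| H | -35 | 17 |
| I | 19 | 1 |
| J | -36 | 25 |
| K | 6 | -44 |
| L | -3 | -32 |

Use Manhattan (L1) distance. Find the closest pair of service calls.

H and J

Pairwise distances:
G–H: 20 blocks
G–I: 50 blocks
G–J: 29 blocks
G–K: 82 blocks
G–L: 61 blocks
H–I: 70 blocks
H–J: 9 blocks
H–K: 102 blocks
H–L: 81 blocks
I–J: 79 blocks
I–K: 58 blocks
I–L: 55 blocks
J–K: 111 blocks
J–L: 90 blocks
K–L: 21 blocks
Closest pair: H–J at 9 blocks.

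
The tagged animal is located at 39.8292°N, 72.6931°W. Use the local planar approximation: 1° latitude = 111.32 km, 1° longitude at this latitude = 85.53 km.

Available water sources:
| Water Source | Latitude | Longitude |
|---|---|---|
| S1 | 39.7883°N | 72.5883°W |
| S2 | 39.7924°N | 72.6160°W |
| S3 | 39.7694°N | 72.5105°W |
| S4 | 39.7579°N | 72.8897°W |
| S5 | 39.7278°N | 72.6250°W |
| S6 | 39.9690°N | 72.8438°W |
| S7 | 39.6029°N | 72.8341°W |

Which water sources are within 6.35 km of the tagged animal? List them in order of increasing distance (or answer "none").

none

Distances from 39.8292°N, 72.6931°W:
S1: √((-0.0409·111.32)² + (0.1048·85.53)²) = √(20.729700 + 80.345121) = 10.0536 km
S2: √((-0.0368·111.32)² + (0.0771·85.53)²) = √(16.781935 + 43.485623) = 7.7632 km
S3: √((-0.0598·111.32)² + (0.1826·85.53)²) = √(44.314797 + 243.914990) = 16.9773 km
S4: √((-0.0713·111.32)² + (-0.1966·85.53)²) = √(62.997810 + 282.750884) = 18.5943 km
S5: √((-0.1014·111.32)² + (0.0681·85.53)²) = √(127.415512 + 33.925884) = 12.7020 km
S6: √((0.1398·111.32)² + (-0.1507·85.53)²) = √(242.192527 + 166.135885) = 20.2071 km
S7: √((-0.2263·111.32)² + (-0.1410·85.53)²) = √(634.622555 + 145.437088) = 27.9295 km
Threshold 6.35 km: none within range.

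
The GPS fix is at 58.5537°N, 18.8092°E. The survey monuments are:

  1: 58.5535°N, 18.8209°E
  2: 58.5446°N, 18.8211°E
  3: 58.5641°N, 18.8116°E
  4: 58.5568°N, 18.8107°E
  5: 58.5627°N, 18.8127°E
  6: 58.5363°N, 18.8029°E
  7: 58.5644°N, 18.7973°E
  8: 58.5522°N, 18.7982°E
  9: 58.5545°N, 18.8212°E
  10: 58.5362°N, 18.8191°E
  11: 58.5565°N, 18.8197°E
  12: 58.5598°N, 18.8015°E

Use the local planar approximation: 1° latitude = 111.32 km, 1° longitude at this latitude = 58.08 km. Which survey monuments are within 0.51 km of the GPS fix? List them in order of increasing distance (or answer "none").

Distances from 58.5537°N, 18.8092°E:
1: √((-0.0002·111.32)² + (0.0117·58.08)²) = √(0.000496 + 0.461769) = 0.6799 km
2: √((-0.0091·111.32)² + (0.0119·58.08)²) = √(1.026193 + 0.477691) = 1.2263 km
3: √((0.0104·111.32)² + (0.0024·58.08)²) = √(1.340334 + 0.019430) = 1.1661 km
4: √((0.0031·111.32)² + (0.0015·58.08)²) = √(0.119088 + 0.007590) = 0.3559 km
5: √((0.0090·111.32)² + (0.0035·58.08)²) = √(1.003764 + 0.041323) = 1.0223 km
6: √((-0.0174·111.32)² + (-0.0063·58.08)²) = √(3.751845 + 0.133886) = 1.9712 km
7: √((0.0107·111.32)² + (-0.0119·58.08)²) = √(1.418776 + 0.477691) = 1.3771 km
8: √((-0.0015·111.32)² + (-0.0110·58.08)²) = √(0.027882 + 0.408168) = 0.6603 km
9: √((0.0008·111.32)² + (0.0120·58.08)²) = √(0.007931 + 0.485753) = 0.7026 km
10: √((-0.0175·111.32)² + (0.0099·58.08)²) = √(3.795094 + 0.330616) = 2.0312 km
11: √((0.0028·111.32)² + (0.0105·58.08)²) = √(0.097154 + 0.371905) = 0.6849 km
12: √((0.0061·111.32)² + (-0.0077·58.08)²) = √(0.461112 + 0.200002) = 0.8131 km
Threshold 0.51 km: 4 (0.3559 km) is within range.

4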